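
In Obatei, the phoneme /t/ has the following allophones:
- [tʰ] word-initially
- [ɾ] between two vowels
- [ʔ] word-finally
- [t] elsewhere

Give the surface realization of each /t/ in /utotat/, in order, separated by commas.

Occurrence 1 (position 2): between two vowels → [ɾ].
Occurrence 2 (position 4): between two vowels → [ɾ].
Occurrence 3 (position 6): word-finally → [ʔ].

[ɾ], [ɾ], [ʔ]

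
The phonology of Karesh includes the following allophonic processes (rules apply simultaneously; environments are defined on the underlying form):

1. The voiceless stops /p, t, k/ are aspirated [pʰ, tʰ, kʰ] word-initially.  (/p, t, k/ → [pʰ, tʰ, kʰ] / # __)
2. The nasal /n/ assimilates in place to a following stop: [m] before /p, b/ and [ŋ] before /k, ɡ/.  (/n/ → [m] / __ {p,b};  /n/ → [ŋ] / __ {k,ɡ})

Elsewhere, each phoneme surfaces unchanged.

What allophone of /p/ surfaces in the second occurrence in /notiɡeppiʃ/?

[p]

/p/ — between /p/ and /i/; rule 1 does not apply here → [p].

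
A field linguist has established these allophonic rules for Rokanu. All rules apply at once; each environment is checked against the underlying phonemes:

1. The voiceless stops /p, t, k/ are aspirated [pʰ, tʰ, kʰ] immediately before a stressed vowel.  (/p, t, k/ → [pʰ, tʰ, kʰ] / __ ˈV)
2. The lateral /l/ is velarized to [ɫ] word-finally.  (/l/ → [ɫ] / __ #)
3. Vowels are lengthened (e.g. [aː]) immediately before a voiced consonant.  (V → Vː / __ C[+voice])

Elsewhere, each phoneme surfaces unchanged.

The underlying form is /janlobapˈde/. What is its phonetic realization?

[jaːnloːbapˈde]

/j/ (word-initial) is unaffected → [j].
Rule 3 applies to /a/ (between /j/ and /n/: before a voiced consonant) → [aː].
/n/ (between /a/ and /l/) is unaffected → [n].
/l/ (between /n/ and /o/) is in the target of rule 2 but the environment (word-finally) is not met → [l].
/o/ — between /l/ and /b/, before a voiced consonant — surfaces as [oː] (rule 3).
/b/ (between /o/ and /a/): no rule targets it → [b].
/a/ — between /b/ and /p/; rule 3 does not apply here → [a].
/p/ (between /a/ and /d/) fails the environment for rule 1, so it stays [p].
/d/ (between /p/ and /e/) is unaffected → [d].
/e/ (word-final) is in the target of rule 3 but the environment (before a voiced consonant) is not met → [e].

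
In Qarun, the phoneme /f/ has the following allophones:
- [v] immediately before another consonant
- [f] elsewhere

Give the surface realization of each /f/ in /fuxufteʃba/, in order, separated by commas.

Occurrence 1 (position 1): no conditioning environment matches → elsewhere allophone [f].
Occurrence 2 (position 5): immediately before another consonant → [v].

[f], [v]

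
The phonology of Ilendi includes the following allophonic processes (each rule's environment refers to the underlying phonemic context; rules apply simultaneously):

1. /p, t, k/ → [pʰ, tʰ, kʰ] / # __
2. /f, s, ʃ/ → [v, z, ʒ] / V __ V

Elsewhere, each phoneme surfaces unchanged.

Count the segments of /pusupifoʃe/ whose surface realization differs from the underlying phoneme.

4

Segments that undergo a rule: /p/ → [pʰ] (rule 1); /s/ → [z] (rule 2); /f/ → [v] (rule 2); /ʃ/ → [ʒ] (rule 2).
All other segments surface unchanged.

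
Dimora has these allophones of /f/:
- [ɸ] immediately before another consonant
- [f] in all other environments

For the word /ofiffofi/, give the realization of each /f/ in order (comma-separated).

Occurrence 1 (position 2): no conditioning environment matches → elsewhere allophone [f].
Occurrence 2 (position 4): immediately before another consonant → [ɸ].
Occurrence 3 (position 5): no conditioning environment matches → elsewhere allophone [f].
Occurrence 4 (position 7): no conditioning environment matches → elsewhere allophone [f].

[f], [ɸ], [f], [f]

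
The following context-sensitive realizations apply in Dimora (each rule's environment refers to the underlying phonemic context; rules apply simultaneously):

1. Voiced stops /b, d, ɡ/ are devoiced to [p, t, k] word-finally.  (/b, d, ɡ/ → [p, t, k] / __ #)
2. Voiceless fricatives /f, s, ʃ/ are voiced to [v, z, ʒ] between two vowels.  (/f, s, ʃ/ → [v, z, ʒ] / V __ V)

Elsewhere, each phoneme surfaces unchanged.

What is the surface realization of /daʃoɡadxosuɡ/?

/d/ (word-initial) fails the environment for rule 1, so it stays [d].
/a/ (between /d/ and /ʃ/) is unaffected → [a].
Rule 2 applies to /ʃ/ (between /a/ and /o/: between two vowels) → [ʒ].
/o/ (between /ʃ/ and /ɡ/): no rule targets it → [o].
/ɡ/ (between /o/ and /a/) fails the environment for rule 1, so it stays [ɡ].
/a/ (between /ɡ/ and /d/) is unaffected → [a].
/d/ (between /a/ and /x/): rule 1 targets it, but not word-finally → unchanged [d].
/x/ — not in any rule's target class → [x].
/o/ (between /x/ and /s/) is unaffected → [o].
/s/ — between /o/ and /u/, between two vowels — surfaces as [z] (rule 2).
/u/ stays [u].
Rule 1 applies to /ɡ/ (word-final: word-finally) → [k].

[daʒoɡadxozuk]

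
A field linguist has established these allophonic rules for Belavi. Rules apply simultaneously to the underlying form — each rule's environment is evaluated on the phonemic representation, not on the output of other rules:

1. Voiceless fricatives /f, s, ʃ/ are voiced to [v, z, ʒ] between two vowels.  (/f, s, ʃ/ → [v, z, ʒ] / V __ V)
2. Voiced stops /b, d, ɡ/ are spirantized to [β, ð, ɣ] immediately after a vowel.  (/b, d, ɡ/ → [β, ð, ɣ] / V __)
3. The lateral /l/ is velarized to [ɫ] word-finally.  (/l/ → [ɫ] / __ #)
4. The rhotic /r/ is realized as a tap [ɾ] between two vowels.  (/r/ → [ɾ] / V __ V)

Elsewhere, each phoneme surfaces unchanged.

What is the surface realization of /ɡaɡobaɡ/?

[ɡaɣoβaɣ]

/ɡ/ — word-initial; rule 2 does not apply here → [ɡ].
/ɡ/ (between /a/ and /o/): immediately after a vowel, so rule 2 applies → [ɣ].
/b/ (between /o/ and /a/) occurs immediately after a vowel → [β] by rule 2.
/ɡ/ (word-final) occurs immediately after a vowel → [ɣ] by rule 2.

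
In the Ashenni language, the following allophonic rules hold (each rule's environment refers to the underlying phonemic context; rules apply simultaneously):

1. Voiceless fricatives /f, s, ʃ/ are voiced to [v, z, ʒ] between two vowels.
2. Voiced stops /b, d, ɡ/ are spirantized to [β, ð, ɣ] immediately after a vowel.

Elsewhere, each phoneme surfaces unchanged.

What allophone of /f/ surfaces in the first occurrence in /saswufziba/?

/f/ (between /u/ and /z/) is in the target of rule 1 but the environment (between two vowels) is not met → [f].

[f]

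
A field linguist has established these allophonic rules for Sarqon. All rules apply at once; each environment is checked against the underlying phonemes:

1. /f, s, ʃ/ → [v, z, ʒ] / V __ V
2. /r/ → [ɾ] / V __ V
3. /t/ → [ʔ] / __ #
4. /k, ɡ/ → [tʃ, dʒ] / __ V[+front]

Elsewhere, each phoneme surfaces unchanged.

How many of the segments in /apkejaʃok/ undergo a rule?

2

Segments that undergo a rule: /k/ → [tʃ] (rule 4); /ʃ/ → [ʒ] (rule 1).
All other segments surface unchanged.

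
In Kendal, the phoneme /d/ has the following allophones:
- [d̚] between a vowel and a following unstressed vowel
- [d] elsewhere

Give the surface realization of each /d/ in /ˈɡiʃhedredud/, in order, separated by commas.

Occurrence 1 (position 6): no conditioning environment matches → elsewhere allophone [d].
Occurrence 2 (position 9): between a vowel and a following unstressed vowel → [d̚].
Occurrence 3 (position 11): no conditioning environment matches → elsewhere allophone [d].

[d], [d̚], [d]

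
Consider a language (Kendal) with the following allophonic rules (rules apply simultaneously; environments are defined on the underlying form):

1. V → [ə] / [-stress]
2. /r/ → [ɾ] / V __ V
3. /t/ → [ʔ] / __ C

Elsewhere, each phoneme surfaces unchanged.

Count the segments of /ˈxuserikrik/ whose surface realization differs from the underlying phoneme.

Segments that undergo a rule: /e/ → [ə] (rule 1); /r/ → [ɾ] (rule 2); /i/ → [ə] (rule 1); /i/ → [ə] (rule 1).
All other segments surface unchanged.

4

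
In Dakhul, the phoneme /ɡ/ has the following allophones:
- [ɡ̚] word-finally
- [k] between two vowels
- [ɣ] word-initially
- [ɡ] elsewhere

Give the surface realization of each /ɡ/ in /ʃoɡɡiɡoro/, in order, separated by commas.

Occurrence 1 (position 3): no conditioning environment matches → elsewhere allophone [ɡ].
Occurrence 2 (position 4): no conditioning environment matches → elsewhere allophone [ɡ].
Occurrence 3 (position 6): between two vowels → [k].

[ɡ], [ɡ], [k]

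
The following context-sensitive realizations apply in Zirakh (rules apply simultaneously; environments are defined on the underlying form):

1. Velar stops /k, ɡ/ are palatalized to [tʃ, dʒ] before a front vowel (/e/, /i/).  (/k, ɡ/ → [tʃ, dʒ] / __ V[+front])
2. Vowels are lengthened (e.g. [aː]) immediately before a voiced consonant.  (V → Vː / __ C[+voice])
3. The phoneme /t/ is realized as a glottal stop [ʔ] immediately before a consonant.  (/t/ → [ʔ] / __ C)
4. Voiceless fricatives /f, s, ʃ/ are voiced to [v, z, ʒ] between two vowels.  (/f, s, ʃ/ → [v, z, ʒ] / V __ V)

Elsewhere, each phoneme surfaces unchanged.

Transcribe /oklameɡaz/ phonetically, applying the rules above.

[oklaːmeːɡaːz]

/o/ — word-initial; rule 2 does not apply here → [o].
/k/ — between /o/ and /l/; rule 1 does not apply here → [k].
/l/ (between /k/ and /a/): no rule targets it → [l].
/a/ — between /l/ and /m/, before a voiced consonant — surfaces as [aː] (rule 2).
/m/ — not in any rule's target class → [m].
/e/ — between /m/ and /ɡ/, before a voiced consonant — surfaces as [eː] (rule 2).
/ɡ/ (between /e/ and /a/): rule 1 targets it, but not before a front vowel → unchanged [ɡ].
/a/ meets the environment for rule 2 (before a voiced consonant) → [aː].
/z/ — not in any rule's target class → [z].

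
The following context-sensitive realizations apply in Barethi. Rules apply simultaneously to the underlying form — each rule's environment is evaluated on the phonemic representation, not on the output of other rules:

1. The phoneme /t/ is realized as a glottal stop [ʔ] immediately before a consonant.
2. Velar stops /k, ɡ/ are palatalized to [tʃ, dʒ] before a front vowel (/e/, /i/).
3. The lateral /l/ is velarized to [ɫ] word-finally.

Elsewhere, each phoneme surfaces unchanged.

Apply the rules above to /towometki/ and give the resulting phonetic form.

[towomeʔtʃi]

/t/ (word-initial) is in the target of rule 1 but the environment (immediately before a consonant) is not met → [t].
/o/ — not in any rule's target class → [o].
/w/ — not in any rule's target class → [w].
/o/ (between /w/ and /m/): no rule targets it → [o].
/m/ (between /o/ and /e/) is unaffected → [m].
/e/ (between /m/ and /t/) is unaffected → [e].
/t/ meets the environment for rule 1 (immediately before a consonant) → [ʔ].
/k/ — between /t/ and /i/, before a front vowel — surfaces as [tʃ] (rule 2).
/i/ (word-final): no rule targets it → [i].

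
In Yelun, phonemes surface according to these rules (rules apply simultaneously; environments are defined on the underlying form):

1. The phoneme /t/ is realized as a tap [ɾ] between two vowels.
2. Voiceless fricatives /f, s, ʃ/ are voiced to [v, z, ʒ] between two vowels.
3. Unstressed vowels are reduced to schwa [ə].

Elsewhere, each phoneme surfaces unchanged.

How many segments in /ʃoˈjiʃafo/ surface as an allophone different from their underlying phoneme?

Segments that undergo a rule: /o/ → [ə] (rule 3); /ʃ/ → [ʒ] (rule 2); /a/ → [ə] (rule 3); /f/ → [v] (rule 2); /o/ → [ə] (rule 3).
All other segments surface unchanged.

5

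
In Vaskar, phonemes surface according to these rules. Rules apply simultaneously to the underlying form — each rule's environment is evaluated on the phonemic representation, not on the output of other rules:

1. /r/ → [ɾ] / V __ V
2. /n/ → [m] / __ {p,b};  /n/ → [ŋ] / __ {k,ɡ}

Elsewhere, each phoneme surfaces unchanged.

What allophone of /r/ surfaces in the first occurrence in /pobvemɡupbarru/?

[r]

/r/ — between /a/ and /r/; rule 1 does not apply here → [r].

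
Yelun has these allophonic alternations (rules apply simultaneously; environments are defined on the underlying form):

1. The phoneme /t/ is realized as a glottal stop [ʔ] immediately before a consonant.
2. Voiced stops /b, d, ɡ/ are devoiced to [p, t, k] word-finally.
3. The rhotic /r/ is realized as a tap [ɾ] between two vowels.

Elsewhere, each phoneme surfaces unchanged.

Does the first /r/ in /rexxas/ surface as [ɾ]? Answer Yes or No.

/r/ (word-initial) is in the target of rule 3 but the environment (between two vowels) is not met → [r].
The actual realization is [r], not [ɾ].

No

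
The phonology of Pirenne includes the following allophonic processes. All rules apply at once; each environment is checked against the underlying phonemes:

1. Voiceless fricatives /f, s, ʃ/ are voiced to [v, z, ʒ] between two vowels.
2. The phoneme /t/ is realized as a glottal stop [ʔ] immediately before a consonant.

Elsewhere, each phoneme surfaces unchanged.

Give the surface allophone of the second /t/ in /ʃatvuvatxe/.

/t/ (between /a/ and /x/) occurs immediately before a consonant → [ʔ] by rule 2.

[ʔ]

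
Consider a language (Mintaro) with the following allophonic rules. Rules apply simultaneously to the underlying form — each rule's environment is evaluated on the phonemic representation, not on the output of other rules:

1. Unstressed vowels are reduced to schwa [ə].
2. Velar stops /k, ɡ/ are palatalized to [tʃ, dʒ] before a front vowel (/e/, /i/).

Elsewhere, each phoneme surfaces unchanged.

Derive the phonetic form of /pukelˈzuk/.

[pətʃəlˈzuk]

/p/ — not in any rule's target class → [p].
/u/ meets the environment for rule 1 (in an unstressed syllable) → [ə].
/k/ (between /u/ and /e/): before a front vowel, so rule 2 applies → [tʃ].
/e/ — between /k/ and /l/, in an unstressed syllable — surfaces as [ə] (rule 1).
/l/ (between /e/ and /z/) is unaffected → [l].
/z/ — not in any rule's target class → [z].
/u/ (between /z/ and /k/) fails the environment for rule 1, so it stays [u].
/k/ (word-final): rule 2 targets it, but not before a front vowel → unchanged [k].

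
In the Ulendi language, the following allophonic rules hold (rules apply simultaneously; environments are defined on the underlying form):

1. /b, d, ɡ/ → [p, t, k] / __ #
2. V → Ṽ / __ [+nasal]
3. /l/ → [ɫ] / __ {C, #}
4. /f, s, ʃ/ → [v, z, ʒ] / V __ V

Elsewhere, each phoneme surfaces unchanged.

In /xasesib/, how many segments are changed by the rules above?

Segments that undergo a rule: /s/ → [z] (rule 4); /s/ → [z] (rule 4); /b/ → [p] (rule 1).
All other segments surface unchanged.

3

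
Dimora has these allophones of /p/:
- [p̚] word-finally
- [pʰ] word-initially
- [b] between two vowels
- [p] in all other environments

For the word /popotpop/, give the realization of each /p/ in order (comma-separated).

[pʰ], [b], [p], [p̚]

Occurrence 1 (position 1): word-initially → [pʰ].
Occurrence 2 (position 3): between two vowels → [b].
Occurrence 3 (position 6): no conditioning environment matches → elsewhere allophone [p].
Occurrence 4 (position 8): word-finally → [p̚].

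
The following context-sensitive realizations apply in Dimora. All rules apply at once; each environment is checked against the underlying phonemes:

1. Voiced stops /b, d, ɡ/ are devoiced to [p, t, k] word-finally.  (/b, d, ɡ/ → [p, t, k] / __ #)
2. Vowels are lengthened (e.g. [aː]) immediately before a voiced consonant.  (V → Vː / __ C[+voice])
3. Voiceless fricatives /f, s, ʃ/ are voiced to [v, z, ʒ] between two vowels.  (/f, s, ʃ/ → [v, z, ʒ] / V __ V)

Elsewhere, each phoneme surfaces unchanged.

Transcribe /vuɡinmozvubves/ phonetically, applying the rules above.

[vuːɡiːnmoːzvuːbves]

/v/ (word-initial): no rule targets it → [v].
/u/ (between /v/ and /ɡ/): before a voiced consonant, so rule 2 applies → [uː].
/ɡ/ (between /u/ and /i/) is in the target of rule 1 but the environment (word-finally) is not met → [ɡ].
/i/ (between /ɡ/ and /n/): before a voiced consonant, so rule 2 applies → [iː].
/n/ (between /i/ and /m/) is unaffected → [n].
/m/ (between /n/ and /o/) is unaffected → [m].
/o/ (between /m/ and /z/) occurs before a voiced consonant → [oː] by rule 2.
/z/ (between /o/ and /v/): no rule targets it → [z].
/v/ (between /z/ and /u/) is unaffected → [v].
/u/ meets the environment for rule 2 (before a voiced consonant) → [uː].
/b/ (between /u/ and /v/) fails the environment for rule 1, so it stays [b].
/v/ — not in any rule's target class → [v].
/e/ (between /v/ and /s/) is in the target of rule 2 but the environment (before a voiced consonant) is not met → [e].
/s/ — word-final; rule 3 does not apply here → [s].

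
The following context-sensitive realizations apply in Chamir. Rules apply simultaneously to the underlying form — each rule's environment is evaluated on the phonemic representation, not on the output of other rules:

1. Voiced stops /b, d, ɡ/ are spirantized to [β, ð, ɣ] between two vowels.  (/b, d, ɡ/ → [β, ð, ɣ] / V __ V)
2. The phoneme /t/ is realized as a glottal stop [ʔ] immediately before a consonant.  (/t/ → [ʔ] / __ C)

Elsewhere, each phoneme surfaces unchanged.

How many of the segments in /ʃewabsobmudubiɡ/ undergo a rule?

2

Segments that undergo a rule: /d/ → [ð] (rule 1); /b/ → [β] (rule 1).
All other segments surface unchanged.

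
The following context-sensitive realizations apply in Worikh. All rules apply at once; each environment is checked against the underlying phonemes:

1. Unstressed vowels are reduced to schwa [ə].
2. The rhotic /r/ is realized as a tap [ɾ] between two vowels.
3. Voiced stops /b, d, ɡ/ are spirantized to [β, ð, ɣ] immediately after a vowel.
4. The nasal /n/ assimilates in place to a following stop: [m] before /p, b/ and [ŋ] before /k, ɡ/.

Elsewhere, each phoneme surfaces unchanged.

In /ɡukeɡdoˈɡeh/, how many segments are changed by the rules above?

5

Segments that undergo a rule: /u/ → [ə] (rule 1); /e/ → [ə] (rule 1); /ɡ/ → [ɣ] (rule 3); /o/ → [ə] (rule 1); /ɡ/ → [ɣ] (rule 3).
All other segments surface unchanged.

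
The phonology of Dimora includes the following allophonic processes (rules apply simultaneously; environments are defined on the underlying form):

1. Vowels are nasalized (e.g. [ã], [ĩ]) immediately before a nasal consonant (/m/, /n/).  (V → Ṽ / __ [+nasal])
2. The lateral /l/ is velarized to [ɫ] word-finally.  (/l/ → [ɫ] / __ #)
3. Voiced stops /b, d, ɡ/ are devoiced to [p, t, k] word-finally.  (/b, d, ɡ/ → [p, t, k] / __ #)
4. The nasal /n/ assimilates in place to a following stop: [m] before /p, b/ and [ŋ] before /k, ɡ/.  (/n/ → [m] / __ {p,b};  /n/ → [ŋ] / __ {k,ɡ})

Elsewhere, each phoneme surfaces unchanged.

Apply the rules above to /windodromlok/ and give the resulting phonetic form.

/i/ meets the environment for rule 1 (before a nasal consonant) → [ĩ].
/n/ (between /i/ and /d/) is in the target of rule 4 but the environment (before a labial or velar stop) is not met → [n].
/d/ (between /n/ and /o/) is in the target of rule 3 but the environment (word-finally) is not met → [d].
/o/ (between /d/ and /d/) fails the environment for rule 1, so it stays [o].
/d/ — between /o/ and /r/; rule 3 does not apply here → [d].
/o/ (between /r/ and /m/) occurs before a nasal consonant → [õ] by rule 1.
/l/ — between /m/ and /o/; rule 2 does not apply here → [l].
/o/ (between /l/ and /k/): rule 1 targets it, but not before a nasal consonant → unchanged [o].

[wĩndodrõmlok]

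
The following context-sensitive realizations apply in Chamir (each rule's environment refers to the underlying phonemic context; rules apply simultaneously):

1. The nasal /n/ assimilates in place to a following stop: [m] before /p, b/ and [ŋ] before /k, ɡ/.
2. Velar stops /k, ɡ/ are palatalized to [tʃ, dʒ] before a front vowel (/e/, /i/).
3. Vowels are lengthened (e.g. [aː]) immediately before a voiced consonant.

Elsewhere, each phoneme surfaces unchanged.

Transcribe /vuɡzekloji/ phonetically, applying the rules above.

/u/ (between /v/ and /ɡ/): before a voiced consonant, so rule 3 applies → [uː].
/ɡ/ — between /u/ and /z/; rule 2 does not apply here → [ɡ].
/e/ (between /z/ and /k/) fails the environment for rule 3, so it stays [e].
/k/ (between /e/ and /l/): rule 2 targets it, but not before a front vowel → unchanged [k].
/o/ — between /l/ and /j/, before a voiced consonant — surfaces as [oː] (rule 3).
/i/ (word-final) is in the target of rule 3 but the environment (before a voiced consonant) is not met → [i].

[vuːɡzekloːji]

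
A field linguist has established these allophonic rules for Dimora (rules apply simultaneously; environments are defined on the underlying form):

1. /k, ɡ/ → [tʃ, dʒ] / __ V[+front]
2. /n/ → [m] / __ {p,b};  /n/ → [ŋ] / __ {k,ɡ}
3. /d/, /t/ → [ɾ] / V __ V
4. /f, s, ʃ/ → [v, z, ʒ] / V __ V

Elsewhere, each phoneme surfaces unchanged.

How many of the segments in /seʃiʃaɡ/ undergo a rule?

Segments that undergo a rule: /ʃ/ → [ʒ] (rule 4); /ʃ/ → [ʒ] (rule 4).
All other segments surface unchanged.

2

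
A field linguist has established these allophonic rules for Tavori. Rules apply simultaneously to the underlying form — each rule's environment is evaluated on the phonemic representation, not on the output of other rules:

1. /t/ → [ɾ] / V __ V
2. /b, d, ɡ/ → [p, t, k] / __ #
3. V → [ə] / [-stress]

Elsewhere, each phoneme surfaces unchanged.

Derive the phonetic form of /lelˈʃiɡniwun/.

[ləlˈʃiɡnəwən]

/l/ — not in any rule's target class → [l].
/e/ — between /l/ and /l/, in an unstressed syllable — surfaces as [ə] (rule 3).
/l/ (between /e/ and /ʃ/): no rule targets it → [l].
/ʃ/ — not in any rule's target class → [ʃ].
/i/ (between /ʃ/ and /ɡ/) fails the environment for rule 3, so it stays [i].
/ɡ/ (between /i/ and /n/) fails the environment for rule 2, so it stays [ɡ].
/n/ (between /ɡ/ and /i/) is unaffected → [n].
/i/ (between /n/ and /w/) occurs in an unstressed syllable → [ə] by rule 3.
/w/ (between /i/ and /u/): no rule targets it → [w].
/u/ (between /w/ and /n/) occurs in an unstressed syllable → [ə] by rule 3.
/n/ — not in any rule's target class → [n].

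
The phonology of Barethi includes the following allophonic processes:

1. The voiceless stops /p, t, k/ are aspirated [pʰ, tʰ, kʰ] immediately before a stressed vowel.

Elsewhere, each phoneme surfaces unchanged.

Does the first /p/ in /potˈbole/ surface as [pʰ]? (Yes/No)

No

/p/ (word-initial) fails the environment for rule 1, so it stays [p].
The actual realization is [p], not [pʰ].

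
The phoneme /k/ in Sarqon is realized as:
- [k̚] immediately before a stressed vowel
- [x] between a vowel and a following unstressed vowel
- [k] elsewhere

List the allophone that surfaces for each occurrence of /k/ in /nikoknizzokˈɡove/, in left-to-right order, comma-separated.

[x], [k], [k]

Occurrence 1 (position 3): between a vowel and a following unstressed vowel → [x].
Occurrence 2 (position 5): no conditioning environment matches → elsewhere allophone [k].
Occurrence 3 (position 11): no conditioning environment matches → elsewhere allophone [k].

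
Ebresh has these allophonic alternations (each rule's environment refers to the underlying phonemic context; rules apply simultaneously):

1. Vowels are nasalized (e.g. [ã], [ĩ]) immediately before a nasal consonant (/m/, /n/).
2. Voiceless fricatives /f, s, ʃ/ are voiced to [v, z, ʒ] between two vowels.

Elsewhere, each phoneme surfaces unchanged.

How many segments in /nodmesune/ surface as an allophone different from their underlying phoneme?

Segments that undergo a rule: /s/ → [z] (rule 2); /u/ → [ũ] (rule 1).
All other segments surface unchanged.

2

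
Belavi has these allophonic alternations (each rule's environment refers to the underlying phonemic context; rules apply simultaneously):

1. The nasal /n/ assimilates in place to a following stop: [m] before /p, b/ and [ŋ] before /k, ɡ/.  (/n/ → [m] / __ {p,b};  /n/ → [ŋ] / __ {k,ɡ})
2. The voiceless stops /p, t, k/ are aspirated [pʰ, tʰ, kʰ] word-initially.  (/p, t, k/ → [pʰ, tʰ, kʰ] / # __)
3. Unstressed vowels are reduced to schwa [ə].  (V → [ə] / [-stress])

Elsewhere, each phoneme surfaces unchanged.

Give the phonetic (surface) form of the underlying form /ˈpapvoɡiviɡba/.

[ˈpʰapvəɡəvəɡbə]

Rule 2 applies to /p/ (word-initial: word-initially) → [pʰ].
/a/ (between /p/ and /p/) is in the target of rule 3 but the environment (in an unstressed syllable) is not met → [a].
/p/ (between /a/ and /v/) is in the target of rule 2 but the environment (word-initially) is not met → [p].
/v/ (between /p/ and /o/): no rule targets it → [v].
/o/ (between /v/ and /ɡ/): in an unstressed syllable, so rule 3 applies → [ə].
/ɡ/ (between /o/ and /i/) is unaffected → [ɡ].
/i/ meets the environment for rule 3 (in an unstressed syllable) → [ə].
/v/ stays [v].
/i/ — between /v/ and /ɡ/, in an unstressed syllable — surfaces as [ə] (rule 3).
/ɡ/ stays [ɡ].
/b/ (between /ɡ/ and /a/) is unaffected → [b].
Rule 3 applies to /a/ (word-final: in an unstressed syllable) → [ə].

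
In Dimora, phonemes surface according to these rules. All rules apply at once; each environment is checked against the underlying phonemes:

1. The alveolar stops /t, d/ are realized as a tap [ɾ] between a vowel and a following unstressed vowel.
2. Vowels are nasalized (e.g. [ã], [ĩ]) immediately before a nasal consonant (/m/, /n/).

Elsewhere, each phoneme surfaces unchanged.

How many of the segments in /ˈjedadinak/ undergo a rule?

Segments that undergo a rule: /d/ → [ɾ] (rule 1); /d/ → [ɾ] (rule 1); /i/ → [ĩ] (rule 2).
All other segments surface unchanged.

3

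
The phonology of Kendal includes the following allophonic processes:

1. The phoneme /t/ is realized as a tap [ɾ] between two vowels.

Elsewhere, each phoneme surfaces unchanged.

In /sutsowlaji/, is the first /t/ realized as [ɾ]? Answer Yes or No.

/t/ — between /u/ and /s/; rule 1 does not apply here → [t].
The actual realization is [t], not [ɾ].

No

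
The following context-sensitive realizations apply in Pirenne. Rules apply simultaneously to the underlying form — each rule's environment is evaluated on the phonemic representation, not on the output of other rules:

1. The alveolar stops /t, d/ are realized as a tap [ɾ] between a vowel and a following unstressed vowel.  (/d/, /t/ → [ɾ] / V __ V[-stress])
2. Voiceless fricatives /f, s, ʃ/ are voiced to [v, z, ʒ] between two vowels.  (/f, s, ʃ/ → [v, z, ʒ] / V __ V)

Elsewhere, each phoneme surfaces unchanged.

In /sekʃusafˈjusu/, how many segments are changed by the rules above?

2

Segments that undergo a rule: /s/ → [z] (rule 2); /s/ → [z] (rule 2).
All other segments surface unchanged.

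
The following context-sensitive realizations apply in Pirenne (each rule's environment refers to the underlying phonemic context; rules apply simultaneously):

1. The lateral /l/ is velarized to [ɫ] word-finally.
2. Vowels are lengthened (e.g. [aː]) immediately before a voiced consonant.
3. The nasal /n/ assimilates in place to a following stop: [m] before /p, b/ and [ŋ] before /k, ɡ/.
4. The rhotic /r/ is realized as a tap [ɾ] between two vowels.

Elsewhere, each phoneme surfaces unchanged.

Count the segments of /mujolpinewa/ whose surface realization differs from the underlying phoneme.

Segments that undergo a rule: /u/ → [uː] (rule 2); /o/ → [oː] (rule 2); /i/ → [iː] (rule 2); /e/ → [eː] (rule 2).
All other segments surface unchanged.

4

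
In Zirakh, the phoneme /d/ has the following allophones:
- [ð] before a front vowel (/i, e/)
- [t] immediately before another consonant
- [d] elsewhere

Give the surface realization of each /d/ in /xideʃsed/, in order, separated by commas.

[ð], [d]

Occurrence 1 (position 3): before a front vowel (/i, e/) → [ð].
Occurrence 2 (position 8): no conditioning environment matches → elsewhere allophone [d].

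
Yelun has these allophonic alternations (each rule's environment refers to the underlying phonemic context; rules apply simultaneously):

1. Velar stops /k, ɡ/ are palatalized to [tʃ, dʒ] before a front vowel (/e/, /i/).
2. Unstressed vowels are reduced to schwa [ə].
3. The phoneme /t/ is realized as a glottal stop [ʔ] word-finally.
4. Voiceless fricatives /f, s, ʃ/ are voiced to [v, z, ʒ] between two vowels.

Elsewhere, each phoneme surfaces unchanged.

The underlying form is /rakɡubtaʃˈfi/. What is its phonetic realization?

/r/ stays [r].
/a/ (between /r/ and /k/) occurs in an unstressed syllable → [ə] by rule 2.
/k/ (between /a/ and /ɡ/) fails the environment for rule 1, so it stays [k].
/ɡ/ (between /k/ and /u/) fails the environment for rule 1, so it stays [ɡ].
/u/ meets the environment for rule 2 (in an unstressed syllable) → [ə].
/b/ (between /u/ and /t/) is unaffected → [b].
/t/ — between /b/ and /a/; rule 3 does not apply here → [t].
/a/ (between /t/ and /ʃ/) occurs in an unstressed syllable → [ə] by rule 2.
/ʃ/ — between /a/ and /f/; rule 4 does not apply here → [ʃ].
/f/ (between /ʃ/ and /i/): rule 4 targets it, but not between two vowels → unchanged [f].
/i/ (word-final) fails the environment for rule 2, so it stays [i].

[rəkɡəbtəʃˈfi]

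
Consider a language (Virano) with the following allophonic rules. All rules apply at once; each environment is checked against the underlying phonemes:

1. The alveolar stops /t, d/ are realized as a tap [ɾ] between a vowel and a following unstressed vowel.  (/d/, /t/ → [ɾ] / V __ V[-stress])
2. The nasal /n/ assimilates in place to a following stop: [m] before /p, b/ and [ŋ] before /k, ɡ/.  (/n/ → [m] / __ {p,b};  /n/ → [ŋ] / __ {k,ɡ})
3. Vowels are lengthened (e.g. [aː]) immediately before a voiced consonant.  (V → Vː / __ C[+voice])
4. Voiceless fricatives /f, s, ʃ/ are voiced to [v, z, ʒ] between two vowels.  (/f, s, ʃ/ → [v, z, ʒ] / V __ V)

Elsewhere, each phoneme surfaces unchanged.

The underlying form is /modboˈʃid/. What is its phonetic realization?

[moːdboˈʒiːd]

/m/ stays [m].
/o/ meets the environment for rule 3 (before a voiced consonant) → [oː].
/d/ (between /o/ and /b/) is in the target of rule 1 but the environment (between a vowel and a following unstressed vowel) is not met → [d].
/b/ (between /d/ and /o/) is unaffected → [b].
/o/ (between /b/ and /ʃ/): rule 3 targets it, but not before a voiced consonant → unchanged [o].
/ʃ/ (between /o/ and /i/) occurs between two vowels → [ʒ] by rule 4.
/i/ — between /ʃ/ and /d/, before a voiced consonant — surfaces as [iː] (rule 3).
/d/ (word-final): rule 1 targets it, but not between a vowel and a following unstressed vowel → unchanged [d].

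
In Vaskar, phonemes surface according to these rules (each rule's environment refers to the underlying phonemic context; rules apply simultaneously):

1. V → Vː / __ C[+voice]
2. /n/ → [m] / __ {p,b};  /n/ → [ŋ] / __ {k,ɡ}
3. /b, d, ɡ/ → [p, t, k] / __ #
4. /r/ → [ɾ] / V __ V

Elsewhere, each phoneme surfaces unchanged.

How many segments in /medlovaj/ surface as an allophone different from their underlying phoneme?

Segments that undergo a rule: /e/ → [eː] (rule 1); /o/ → [oː] (rule 1); /a/ → [aː] (rule 1).
All other segments surface unchanged.

3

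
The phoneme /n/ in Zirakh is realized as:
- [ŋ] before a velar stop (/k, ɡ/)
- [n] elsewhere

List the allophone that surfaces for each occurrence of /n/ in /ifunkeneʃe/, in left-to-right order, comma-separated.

[ŋ], [n]

Occurrence 1 (position 4): before a velar stop → [ŋ].
Occurrence 2 (position 7): no conditioning environment matches → elsewhere allophone [n].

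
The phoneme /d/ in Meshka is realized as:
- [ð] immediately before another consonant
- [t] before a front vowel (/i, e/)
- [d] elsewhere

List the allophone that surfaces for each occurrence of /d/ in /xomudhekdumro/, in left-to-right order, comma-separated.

[ð], [d]

Occurrence 1 (position 5): immediately before another consonant → [ð].
Occurrence 2 (position 9): no conditioning environment matches → elsewhere allophone [d].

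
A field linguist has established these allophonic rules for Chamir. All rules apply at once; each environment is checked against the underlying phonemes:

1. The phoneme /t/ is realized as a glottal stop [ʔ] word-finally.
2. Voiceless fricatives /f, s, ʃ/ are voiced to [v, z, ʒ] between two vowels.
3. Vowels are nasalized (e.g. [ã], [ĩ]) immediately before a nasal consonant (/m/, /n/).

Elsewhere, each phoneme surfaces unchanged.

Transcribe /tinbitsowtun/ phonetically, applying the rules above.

/t/ (word-initial): rule 1 targets it, but not word-finally → unchanged [t].
/i/ — between /t/ and /n/, before a nasal consonant — surfaces as [ĩ] (rule 3).
/n/ (between /i/ and /b/) is unaffected → [n].
/b/ (between /n/ and /i/) is unaffected → [b].
/i/ (between /b/ and /t/) fails the environment for rule 3, so it stays [i].
/t/ (between /i/ and /s/): rule 1 targets it, but not word-finally → unchanged [t].
/s/ (between /t/ and /o/): rule 2 targets it, but not between two vowels → unchanged [s].
/o/ (between /s/ and /w/): rule 3 targets it, but not before a nasal consonant → unchanged [o].
/w/ — not in any rule's target class → [w].
/t/ (between /w/ and /u/) fails the environment for rule 1, so it stays [t].
/u/ meets the environment for rule 3 (before a nasal consonant) → [ũ].
/n/ (word-final): no rule targets it → [n].

[tĩnbitsowtũn]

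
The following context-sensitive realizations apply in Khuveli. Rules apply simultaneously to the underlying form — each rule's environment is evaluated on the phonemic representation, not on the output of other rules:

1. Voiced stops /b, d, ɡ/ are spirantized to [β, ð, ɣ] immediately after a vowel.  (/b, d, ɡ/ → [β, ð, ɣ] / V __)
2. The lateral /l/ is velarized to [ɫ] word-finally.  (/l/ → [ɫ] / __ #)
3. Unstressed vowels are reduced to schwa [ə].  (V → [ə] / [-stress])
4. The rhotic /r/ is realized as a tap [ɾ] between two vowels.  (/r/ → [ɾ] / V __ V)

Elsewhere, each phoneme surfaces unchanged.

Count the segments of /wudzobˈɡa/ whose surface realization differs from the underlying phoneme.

4

Segments that undergo a rule: /u/ → [ə] (rule 3); /d/ → [ð] (rule 1); /o/ → [ə] (rule 3); /b/ → [β] (rule 1).
All other segments surface unchanged.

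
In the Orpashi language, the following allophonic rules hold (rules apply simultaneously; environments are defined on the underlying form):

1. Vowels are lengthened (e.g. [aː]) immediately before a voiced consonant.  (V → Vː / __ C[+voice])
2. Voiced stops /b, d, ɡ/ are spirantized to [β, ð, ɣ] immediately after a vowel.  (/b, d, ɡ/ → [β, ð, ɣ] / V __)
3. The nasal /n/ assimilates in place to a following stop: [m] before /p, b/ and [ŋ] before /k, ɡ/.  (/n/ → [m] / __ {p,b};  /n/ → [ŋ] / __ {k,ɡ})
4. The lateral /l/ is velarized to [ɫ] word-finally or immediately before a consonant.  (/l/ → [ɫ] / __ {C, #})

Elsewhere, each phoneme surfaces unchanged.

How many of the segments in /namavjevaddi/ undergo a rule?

5

Segments that undergo a rule: /a/ → [aː] (rule 1); /a/ → [aː] (rule 1); /e/ → [eː] (rule 1); /a/ → [aː] (rule 1); /d/ → [ð] (rule 2).
All other segments surface unchanged.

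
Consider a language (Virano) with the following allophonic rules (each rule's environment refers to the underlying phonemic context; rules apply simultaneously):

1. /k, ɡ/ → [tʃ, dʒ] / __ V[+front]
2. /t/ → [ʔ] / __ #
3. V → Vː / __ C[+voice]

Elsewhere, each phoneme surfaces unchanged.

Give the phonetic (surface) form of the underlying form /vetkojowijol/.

/v/ stays [v].
/e/ (between /v/ and /t/): rule 3 targets it, but not before a voiced consonant → unchanged [e].
/t/ — between /e/ and /k/; rule 2 does not apply here → [t].
/k/ (between /t/ and /o/): rule 1 targets it, but not before a front vowel → unchanged [k].
/o/ (between /k/ and /j/) occurs before a voiced consonant → [oː] by rule 3.
/j/ (between /o/ and /o/) is unaffected → [j].
/o/ meets the environment for rule 3 (before a voiced consonant) → [oː].
/w/ stays [w].
/i/ (between /w/ and /j/) occurs before a voiced consonant → [iː] by rule 3.
/j/ (between /i/ and /o/): no rule targets it → [j].
/o/ (between /j/ and /l/): before a voiced consonant, so rule 3 applies → [oː].
/l/ stays [l].

[vetkoːjoːwiːjoːl]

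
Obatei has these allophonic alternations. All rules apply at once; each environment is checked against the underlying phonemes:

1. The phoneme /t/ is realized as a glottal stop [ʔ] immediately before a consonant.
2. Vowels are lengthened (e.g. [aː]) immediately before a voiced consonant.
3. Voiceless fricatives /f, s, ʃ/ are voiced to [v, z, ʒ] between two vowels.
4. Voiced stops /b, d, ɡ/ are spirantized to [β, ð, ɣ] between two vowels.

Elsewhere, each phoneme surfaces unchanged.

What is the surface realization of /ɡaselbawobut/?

/ɡ/ (word-initial): rule 4 targets it, but not between two vowels → unchanged [ɡ].
/a/ — between /ɡ/ and /s/; rule 2 does not apply here → [a].
/s/ meets the environment for rule 3 (between two vowels) → [z].
/e/ (between /s/ and /l/): before a voiced consonant, so rule 2 applies → [eː].
/l/ (between /e/ and /b/): no rule targets it → [l].
/b/ (between /l/ and /a/) is in the target of rule 4 but the environment (between two vowels) is not met → [b].
/a/ — between /b/ and /w/, before a voiced consonant — surfaces as [aː] (rule 2).
/w/ (between /a/ and /o/) is unaffected → [w].
/o/ meets the environment for rule 2 (before a voiced consonant) → [oː].
/b/ (between /o/ and /u/): between two vowels, so rule 4 applies → [β].
/u/ (between /b/ and /t/): rule 2 targets it, but not before a voiced consonant → unchanged [u].
/t/ (word-final): rule 1 targets it, but not immediately before a consonant → unchanged [t].

[ɡazeːlbaːwoːβut]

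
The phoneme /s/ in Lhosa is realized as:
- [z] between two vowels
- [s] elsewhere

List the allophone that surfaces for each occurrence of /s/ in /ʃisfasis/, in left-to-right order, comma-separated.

[s], [z], [s]

Occurrence 1 (position 3): no conditioning environment matches → elsewhere allophone [s].
Occurrence 2 (position 6): between two vowels → [z].
Occurrence 3 (position 8): no conditioning environment matches → elsewhere allophone [s].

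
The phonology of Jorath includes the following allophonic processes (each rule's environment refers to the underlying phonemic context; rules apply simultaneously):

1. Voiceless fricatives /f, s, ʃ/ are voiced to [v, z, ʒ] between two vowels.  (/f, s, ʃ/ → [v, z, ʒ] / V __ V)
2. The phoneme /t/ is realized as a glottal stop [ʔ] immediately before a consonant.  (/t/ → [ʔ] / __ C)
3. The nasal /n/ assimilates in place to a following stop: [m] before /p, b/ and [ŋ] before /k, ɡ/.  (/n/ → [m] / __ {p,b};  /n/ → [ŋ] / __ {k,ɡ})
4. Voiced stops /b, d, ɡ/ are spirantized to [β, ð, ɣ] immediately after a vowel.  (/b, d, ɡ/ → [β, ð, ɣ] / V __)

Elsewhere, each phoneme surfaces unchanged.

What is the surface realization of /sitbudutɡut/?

/s/ (word-initial): rule 1 targets it, but not between two vowels → unchanged [s].
/i/ stays [i].
/t/ meets the environment for rule 2 (immediately before a consonant) → [ʔ].
/b/ (between /t/ and /u/) is in the target of rule 4 but the environment (immediately after a vowel) is not met → [b].
/u/ — not in any rule's target class → [u].
/d/ (between /u/ and /u/) occurs immediately after a vowel → [ð] by rule 4.
/u/ — not in any rule's target class → [u].
/t/ (between /u/ and /ɡ/): immediately before a consonant, so rule 2 applies → [ʔ].
/ɡ/ (between /t/ and /u/) is in the target of rule 4 but the environment (immediately after a vowel) is not met → [ɡ].
/u/ — not in any rule's target class → [u].
/t/ — word-final; rule 2 does not apply here → [t].

[siʔbuðuʔɡut]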